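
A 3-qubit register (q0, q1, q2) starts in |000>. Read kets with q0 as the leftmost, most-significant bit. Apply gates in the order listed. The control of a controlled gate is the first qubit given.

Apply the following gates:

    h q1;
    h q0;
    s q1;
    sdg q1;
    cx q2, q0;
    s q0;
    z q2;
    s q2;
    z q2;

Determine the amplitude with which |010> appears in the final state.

The final state's coefficient on |010> equals 1/2. Key observation: the block from step 3 through step 4 cancels to the identity and can be dropped.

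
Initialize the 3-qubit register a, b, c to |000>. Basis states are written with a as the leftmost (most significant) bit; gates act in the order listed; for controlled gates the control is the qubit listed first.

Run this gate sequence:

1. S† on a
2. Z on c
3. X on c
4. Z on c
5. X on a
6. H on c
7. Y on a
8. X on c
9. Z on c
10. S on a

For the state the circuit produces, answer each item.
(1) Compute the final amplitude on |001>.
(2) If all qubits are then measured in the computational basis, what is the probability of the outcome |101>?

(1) The amplitude on |001> is -sqrt(2)*I/2.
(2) A full measurement returns |101> with probability 0.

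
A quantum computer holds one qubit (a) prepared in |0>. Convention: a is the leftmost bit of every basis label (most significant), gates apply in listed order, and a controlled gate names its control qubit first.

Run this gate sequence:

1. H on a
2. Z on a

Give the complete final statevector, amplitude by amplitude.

The final amplitudes are sqrt(2)/2 on |0>, -sqrt(2)/2 on |1>.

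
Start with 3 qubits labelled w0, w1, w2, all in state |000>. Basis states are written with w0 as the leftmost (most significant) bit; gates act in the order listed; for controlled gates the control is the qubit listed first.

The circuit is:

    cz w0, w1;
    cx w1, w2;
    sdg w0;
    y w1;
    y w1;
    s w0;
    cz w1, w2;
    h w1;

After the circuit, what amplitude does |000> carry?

The final state's coefficient on |000> equals sqrt(2)/2.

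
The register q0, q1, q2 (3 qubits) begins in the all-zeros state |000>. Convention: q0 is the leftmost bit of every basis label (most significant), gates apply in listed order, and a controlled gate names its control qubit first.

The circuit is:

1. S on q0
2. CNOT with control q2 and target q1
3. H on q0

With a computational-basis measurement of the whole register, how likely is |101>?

Outcome |101> occurs with probability 0.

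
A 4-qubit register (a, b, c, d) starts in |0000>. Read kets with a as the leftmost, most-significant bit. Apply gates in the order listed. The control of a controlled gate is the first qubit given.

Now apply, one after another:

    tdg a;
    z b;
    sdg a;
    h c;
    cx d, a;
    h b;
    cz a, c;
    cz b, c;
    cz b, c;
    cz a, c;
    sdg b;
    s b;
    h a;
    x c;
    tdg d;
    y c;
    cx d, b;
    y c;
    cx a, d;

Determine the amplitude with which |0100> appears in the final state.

The amplitude on |0100> is sqrt(2)/4. Key observation: gates 7-10 undo each other exactly, leaving only the rest of the circuit to track.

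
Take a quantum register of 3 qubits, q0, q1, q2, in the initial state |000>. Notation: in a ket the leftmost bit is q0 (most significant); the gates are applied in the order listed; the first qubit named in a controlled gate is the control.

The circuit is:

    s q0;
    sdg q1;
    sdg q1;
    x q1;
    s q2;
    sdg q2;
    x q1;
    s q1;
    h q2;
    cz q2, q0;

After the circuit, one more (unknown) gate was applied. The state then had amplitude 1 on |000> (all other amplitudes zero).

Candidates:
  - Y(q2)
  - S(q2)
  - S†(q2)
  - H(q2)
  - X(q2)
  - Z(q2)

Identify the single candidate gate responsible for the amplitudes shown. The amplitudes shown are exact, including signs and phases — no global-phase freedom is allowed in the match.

It was H(q2) that produced the state shown. Key observation: steps 3-8 multiply out to the identity, so the circuit reduces to the remaining gates.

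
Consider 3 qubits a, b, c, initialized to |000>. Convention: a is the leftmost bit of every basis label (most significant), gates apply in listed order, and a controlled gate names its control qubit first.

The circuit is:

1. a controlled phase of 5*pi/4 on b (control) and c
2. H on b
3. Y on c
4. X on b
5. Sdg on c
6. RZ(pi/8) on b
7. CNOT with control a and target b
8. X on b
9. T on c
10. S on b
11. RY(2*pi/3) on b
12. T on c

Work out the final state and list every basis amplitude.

After the circuit, the state carries amplitude (sqrt(2) - sqrt(6)*exp(3*I*pi/8))*exp(9*I*pi/16)/4 on |001>, (sqrt(6) + sqrt(2)*exp(3*I*pi/8))*exp(9*I*pi/16)/4 on |011>, and 0 on every other basis state.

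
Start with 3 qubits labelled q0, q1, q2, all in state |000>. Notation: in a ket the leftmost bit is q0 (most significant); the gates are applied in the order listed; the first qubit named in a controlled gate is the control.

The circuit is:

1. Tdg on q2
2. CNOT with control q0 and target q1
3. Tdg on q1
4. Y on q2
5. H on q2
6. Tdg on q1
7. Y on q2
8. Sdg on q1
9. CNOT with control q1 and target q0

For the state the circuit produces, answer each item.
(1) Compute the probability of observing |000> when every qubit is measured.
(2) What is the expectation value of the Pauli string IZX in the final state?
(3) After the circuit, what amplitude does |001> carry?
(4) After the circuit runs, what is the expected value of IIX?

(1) A full measurement returns |000> with probability 1/2.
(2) The observable IZX averages to 1.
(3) |001> carries amplitude -sqrt(2)/2 in the final state.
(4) In the final state, IIX has expectation 1.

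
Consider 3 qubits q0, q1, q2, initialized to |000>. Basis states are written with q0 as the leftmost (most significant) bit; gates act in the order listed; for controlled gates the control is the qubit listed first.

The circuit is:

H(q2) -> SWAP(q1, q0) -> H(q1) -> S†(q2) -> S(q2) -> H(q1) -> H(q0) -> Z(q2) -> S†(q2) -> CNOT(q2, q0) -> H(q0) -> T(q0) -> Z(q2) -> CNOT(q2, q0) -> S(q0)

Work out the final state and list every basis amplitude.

The resulting statevector has amplitude sqrt(2)/2 on |000>, sqrt(2)/2 on |101>, and 0 on every other basis state. Key observation: steps 3-6 multiply out to the identity, so the circuit reduces to the remaining gates.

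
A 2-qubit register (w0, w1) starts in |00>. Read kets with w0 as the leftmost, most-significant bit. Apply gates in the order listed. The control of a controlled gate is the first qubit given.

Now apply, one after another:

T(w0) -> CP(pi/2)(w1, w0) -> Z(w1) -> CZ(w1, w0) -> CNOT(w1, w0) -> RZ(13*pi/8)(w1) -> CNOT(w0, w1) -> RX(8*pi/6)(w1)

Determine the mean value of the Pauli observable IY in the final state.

The observable IY averages to sqrt(3)/2.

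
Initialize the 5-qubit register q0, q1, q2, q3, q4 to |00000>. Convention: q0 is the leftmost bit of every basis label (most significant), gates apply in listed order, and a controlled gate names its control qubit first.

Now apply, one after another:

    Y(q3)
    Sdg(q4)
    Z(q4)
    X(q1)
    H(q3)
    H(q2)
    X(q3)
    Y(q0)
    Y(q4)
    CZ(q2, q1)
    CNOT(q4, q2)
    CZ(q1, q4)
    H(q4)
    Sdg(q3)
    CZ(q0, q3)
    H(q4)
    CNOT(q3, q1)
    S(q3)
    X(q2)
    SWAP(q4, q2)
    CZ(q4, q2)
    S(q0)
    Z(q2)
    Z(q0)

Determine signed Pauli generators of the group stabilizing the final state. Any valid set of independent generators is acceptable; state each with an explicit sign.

One valid set of independent stabilizer generators is +IXIXI, +IIIIX, -ZIIII, -IZIZI, -IIZII (any independent generating set of the same group is equally correct).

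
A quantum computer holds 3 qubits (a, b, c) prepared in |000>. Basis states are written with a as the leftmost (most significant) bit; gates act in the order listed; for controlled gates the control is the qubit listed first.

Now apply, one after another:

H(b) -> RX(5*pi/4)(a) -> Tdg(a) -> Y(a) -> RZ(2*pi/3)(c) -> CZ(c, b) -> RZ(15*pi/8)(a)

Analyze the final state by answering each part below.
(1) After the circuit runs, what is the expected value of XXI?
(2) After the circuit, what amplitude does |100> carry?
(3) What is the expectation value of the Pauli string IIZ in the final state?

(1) The observable XXI averages to sqrt(2)*(-exp(3*I*pi/4) + I)*exp(7*I*pi/8)/4.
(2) The amplitude on |100> is sqrt(4 - 2*sqrt(2))*exp(5*I*pi/48)/4.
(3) The expectation value of IIZ is 1.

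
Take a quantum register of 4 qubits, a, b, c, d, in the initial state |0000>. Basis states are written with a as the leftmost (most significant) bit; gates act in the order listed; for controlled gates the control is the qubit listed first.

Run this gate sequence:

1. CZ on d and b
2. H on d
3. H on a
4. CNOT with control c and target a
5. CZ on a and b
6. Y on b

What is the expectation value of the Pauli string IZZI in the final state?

The expectation value of IZZI is -1.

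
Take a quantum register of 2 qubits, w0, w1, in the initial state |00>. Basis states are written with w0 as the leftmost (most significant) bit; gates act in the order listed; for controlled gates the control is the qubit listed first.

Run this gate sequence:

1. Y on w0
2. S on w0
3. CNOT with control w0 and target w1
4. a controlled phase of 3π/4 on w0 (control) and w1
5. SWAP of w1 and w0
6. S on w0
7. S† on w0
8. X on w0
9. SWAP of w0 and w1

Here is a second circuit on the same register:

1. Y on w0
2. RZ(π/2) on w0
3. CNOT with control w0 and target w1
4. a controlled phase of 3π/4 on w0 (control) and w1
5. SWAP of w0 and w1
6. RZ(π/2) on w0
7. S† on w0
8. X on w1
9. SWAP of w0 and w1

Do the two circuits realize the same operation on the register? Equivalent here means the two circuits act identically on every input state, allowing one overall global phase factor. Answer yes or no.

No — the two circuits implement different unitaries, even allowing a global phase.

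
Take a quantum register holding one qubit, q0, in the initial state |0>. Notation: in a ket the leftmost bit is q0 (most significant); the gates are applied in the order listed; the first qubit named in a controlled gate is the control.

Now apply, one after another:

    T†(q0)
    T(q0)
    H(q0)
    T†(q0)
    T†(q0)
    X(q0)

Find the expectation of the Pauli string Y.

The observable Y averages to 1.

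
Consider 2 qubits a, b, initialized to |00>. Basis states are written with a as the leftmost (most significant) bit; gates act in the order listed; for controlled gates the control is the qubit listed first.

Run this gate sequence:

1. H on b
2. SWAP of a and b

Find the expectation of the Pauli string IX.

The observable IX averages to 0.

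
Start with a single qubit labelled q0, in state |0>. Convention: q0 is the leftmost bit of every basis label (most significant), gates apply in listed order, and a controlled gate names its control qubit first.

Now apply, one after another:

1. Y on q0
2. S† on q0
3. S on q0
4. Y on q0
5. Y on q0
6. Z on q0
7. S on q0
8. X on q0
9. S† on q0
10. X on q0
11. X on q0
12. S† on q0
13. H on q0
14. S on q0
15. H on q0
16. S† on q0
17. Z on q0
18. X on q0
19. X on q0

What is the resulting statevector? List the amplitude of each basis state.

After the circuit, the state carries amplitude 1/2 + I/2 on |0>, 1/2 + I/2 on |1>.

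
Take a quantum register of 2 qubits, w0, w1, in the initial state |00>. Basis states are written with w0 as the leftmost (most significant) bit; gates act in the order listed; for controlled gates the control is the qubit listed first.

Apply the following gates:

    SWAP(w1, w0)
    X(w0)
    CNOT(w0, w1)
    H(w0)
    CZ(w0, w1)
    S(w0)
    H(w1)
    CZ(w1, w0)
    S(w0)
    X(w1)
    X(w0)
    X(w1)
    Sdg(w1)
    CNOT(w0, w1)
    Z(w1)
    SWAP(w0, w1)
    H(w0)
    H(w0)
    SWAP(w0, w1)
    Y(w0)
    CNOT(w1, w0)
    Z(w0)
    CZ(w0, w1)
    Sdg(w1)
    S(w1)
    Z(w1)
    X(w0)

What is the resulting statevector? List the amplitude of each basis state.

The final amplitudes are I/2 on |00>, -I/2 on |01>, 1/2 on |10>, -1/2 on |11>.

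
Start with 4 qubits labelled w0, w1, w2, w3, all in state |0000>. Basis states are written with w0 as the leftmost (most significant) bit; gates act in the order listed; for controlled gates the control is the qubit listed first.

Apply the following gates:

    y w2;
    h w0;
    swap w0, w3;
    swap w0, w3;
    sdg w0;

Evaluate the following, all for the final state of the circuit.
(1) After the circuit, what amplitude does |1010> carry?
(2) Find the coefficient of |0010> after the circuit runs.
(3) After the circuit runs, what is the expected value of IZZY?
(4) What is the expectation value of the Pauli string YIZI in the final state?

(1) The amplitude on |1010> is sqrt(2)/2. Key observation: gates 3-4 undo each other exactly, leaving only the rest of the circuit to track.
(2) |0010> carries amplitude sqrt(2)*I/2 in the final state.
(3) The observable IZZY averages to 0.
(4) The expectation value of YIZI is 1.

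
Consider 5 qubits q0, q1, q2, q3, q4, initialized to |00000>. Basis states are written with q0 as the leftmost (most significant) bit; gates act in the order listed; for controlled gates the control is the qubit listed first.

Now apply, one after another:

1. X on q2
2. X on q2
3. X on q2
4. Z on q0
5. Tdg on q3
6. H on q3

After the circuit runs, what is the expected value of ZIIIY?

The observable ZIIIY averages to 0.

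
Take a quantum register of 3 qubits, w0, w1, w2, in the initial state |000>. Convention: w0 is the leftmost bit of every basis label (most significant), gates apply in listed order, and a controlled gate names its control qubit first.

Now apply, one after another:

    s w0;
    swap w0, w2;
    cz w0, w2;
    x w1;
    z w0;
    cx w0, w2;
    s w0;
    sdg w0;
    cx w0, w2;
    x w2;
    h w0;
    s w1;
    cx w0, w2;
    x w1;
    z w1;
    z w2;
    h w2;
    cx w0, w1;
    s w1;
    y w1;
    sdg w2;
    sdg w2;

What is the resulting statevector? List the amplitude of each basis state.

The resulting statevector has amplitude 0 on |000>, 0 on |001>, 1/2 on |010>, 1/2 on |011>, I/2 on |100>, -I/2 on |101>, 0 on |110>, 0 on |111>.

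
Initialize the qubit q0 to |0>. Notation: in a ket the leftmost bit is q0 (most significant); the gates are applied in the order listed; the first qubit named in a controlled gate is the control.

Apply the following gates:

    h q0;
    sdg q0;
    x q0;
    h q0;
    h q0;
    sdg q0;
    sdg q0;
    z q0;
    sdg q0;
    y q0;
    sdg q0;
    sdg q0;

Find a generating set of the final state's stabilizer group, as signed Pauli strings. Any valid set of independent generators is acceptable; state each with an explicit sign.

One valid set of independent stabilizer generators is +X (any independent generating set of the same group is equally correct).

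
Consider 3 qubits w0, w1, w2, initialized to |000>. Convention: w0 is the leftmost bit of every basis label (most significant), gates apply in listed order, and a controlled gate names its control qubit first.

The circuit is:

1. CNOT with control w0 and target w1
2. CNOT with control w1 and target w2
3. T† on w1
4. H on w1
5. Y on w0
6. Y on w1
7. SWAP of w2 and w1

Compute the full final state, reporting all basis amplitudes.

The resulting statevector has amplitude sqrt(2)/2 on |100>, -sqrt(2)/2 on |101>, and 0 on every other basis state.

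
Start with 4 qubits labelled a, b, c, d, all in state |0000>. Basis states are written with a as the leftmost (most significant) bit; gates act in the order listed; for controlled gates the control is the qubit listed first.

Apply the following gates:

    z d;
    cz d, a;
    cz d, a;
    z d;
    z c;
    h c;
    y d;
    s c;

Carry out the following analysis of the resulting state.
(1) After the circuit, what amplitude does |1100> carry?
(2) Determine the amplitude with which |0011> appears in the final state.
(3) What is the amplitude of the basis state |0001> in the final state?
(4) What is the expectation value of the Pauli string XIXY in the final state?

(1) |1100> carries amplitude 0 in the final state.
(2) The amplitude on |0011> is -sqrt(2)/2.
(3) |0001> carries amplitude sqrt(2)*I/2 in the final state.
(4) The expectation value of XIXY is 0.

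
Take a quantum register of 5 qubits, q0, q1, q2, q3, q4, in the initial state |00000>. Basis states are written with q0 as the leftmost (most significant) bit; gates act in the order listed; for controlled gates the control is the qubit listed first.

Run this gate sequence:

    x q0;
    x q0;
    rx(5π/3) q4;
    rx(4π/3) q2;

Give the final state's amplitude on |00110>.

The final state's coefficient on |00110> equals 0. Key observation: gates 1-2 undo each other exactly, leaving only the rest of the circuit to track.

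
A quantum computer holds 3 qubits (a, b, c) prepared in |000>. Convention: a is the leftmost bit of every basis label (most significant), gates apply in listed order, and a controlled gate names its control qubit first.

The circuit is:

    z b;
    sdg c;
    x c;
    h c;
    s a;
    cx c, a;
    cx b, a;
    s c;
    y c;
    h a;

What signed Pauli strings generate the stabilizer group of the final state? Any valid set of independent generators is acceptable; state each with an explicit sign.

The final state is stabilized by the group generated by -XIZ, -ZIY, +IZI; other independent generating sets are equally valid.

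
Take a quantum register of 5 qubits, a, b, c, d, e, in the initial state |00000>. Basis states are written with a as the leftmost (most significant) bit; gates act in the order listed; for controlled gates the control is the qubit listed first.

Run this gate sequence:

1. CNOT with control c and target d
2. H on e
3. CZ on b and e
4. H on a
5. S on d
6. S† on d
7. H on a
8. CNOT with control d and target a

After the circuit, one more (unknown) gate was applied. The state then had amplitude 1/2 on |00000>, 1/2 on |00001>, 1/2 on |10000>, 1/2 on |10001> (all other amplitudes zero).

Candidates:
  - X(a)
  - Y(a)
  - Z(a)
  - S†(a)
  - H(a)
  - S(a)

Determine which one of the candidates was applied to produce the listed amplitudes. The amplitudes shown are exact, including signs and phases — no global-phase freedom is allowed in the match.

It was H(a) that produced the state shown. Key observation: gates 4-7 undo each other exactly, leaving only the rest of the circuit to track.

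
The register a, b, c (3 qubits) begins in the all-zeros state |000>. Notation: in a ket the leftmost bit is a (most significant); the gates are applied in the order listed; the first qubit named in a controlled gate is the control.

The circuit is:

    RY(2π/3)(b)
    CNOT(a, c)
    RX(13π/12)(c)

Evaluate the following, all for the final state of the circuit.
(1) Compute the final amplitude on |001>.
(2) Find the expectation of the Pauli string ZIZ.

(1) |001> carries amplitude -I*sqrt(3*sqrt(2) + 6)/8 - I*sqrt(2 - sqrt(2))/8 in the final state.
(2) In the final state, ZIZ has expectation -sqrt(6)/4 - sqrt(2)/4.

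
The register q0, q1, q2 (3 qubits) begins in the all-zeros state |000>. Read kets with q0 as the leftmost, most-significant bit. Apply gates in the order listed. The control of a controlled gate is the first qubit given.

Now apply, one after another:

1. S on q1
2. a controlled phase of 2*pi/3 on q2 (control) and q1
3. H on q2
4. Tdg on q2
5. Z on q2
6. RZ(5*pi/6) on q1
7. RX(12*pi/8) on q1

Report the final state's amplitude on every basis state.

The resulting statevector has amplitude exp(7*I*pi/12)/2 on |000>, -exp(I*pi/3)/2 on |001>, -exp(I*pi/12)/2 on |010>, -exp(5*I*pi/6)/2 on |011>, 0 on |100>, 0 on |101>, 0 on |110>, 0 on |111>.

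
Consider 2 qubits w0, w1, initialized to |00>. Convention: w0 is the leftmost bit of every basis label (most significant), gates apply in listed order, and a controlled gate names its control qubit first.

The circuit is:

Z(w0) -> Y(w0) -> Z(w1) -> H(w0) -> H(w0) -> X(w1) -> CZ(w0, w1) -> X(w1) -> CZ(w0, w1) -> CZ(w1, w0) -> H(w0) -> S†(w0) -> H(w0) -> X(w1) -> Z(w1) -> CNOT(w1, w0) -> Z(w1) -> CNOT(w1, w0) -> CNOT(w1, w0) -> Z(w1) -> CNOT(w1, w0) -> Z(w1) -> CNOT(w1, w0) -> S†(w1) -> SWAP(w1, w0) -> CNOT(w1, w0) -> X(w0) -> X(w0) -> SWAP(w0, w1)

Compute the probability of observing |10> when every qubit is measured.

A full measurement returns |10> with probability 1/2. Key observation: the block from step 15 through step 22 cancels to the identity and can be dropped.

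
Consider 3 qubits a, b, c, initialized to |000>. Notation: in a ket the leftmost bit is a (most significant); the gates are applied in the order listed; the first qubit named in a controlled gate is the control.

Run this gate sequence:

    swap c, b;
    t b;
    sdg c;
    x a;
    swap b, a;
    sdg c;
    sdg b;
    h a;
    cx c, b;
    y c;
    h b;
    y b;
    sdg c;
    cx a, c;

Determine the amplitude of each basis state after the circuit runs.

The final amplitudes are 0 on |000>, 1/2 on |001>, 0 on |010>, 1/2 on |011>, 1/2 on |100>, 0 on |101>, 1/2 on |110>, 0 on |111>.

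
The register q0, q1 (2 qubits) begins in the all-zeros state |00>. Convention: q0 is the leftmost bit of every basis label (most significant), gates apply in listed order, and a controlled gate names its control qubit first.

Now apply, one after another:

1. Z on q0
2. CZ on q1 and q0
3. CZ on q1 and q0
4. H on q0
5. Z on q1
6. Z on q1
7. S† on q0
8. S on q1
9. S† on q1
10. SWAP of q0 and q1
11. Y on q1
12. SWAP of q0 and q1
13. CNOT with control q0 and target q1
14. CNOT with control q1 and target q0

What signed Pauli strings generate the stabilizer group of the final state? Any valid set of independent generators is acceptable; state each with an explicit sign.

The final state is stabilized by the group generated by -IY, +ZI; other independent generating sets are equally valid.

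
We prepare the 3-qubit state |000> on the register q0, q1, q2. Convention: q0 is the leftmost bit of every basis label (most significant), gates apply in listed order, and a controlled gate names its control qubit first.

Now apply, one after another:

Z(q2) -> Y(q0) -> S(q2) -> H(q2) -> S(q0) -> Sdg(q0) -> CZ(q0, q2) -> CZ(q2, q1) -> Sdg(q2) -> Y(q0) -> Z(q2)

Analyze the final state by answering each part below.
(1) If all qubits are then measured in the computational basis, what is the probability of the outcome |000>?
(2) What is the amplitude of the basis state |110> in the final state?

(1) Outcome |000> occurs with probability 1/2.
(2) The amplitude on |110> is 0.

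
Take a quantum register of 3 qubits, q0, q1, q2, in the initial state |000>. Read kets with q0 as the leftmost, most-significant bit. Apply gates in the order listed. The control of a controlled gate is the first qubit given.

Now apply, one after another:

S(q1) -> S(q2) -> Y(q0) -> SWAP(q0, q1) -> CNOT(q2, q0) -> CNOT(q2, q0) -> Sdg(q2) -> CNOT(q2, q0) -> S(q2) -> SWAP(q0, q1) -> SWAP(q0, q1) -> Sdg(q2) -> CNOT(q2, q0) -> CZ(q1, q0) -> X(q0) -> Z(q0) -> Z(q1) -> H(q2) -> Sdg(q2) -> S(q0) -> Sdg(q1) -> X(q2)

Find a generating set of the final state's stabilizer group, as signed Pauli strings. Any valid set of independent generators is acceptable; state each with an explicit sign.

One valid set of independent stabilizer generators is +IIY, -ZII, -IZI (any independent generating set of the same group is equally correct). Key observation: the block from step 8 through step 13 cancels to the identity and can be dropped.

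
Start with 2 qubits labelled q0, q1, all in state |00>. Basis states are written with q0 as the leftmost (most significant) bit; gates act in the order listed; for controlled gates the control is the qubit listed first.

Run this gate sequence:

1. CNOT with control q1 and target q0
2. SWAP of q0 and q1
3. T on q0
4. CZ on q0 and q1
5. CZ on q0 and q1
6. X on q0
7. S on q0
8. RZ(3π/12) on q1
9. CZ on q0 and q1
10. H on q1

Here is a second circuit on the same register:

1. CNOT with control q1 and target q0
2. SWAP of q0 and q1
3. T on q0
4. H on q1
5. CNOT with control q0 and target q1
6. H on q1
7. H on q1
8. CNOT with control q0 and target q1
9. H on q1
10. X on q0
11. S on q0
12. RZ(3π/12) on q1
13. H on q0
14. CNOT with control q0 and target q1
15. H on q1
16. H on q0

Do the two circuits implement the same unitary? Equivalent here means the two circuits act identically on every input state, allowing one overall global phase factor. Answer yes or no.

No, they are not equivalent — no single phase factor reconciles the two unitaries.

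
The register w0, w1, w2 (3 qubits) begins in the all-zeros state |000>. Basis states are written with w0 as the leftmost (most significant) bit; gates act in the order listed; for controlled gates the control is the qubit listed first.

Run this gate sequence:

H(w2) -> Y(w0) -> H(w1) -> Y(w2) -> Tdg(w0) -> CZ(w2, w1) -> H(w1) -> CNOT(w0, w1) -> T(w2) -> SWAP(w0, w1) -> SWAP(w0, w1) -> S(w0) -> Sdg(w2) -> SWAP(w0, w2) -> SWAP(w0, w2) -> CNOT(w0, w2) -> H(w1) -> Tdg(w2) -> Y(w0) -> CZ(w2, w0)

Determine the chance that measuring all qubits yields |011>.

Outcome |011> occurs with probability 1/4. Key observation: the block from step 14 through step 15 cancels to the identity and can be dropped.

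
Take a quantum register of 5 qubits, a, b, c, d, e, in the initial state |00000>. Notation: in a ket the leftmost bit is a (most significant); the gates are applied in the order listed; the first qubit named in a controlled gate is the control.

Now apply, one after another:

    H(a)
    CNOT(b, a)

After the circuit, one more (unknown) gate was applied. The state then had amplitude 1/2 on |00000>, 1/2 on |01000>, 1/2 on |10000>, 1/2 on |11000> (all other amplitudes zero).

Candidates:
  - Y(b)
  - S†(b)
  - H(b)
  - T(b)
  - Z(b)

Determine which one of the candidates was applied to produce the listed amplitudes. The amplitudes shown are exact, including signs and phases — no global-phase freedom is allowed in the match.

The applied gate was H(b).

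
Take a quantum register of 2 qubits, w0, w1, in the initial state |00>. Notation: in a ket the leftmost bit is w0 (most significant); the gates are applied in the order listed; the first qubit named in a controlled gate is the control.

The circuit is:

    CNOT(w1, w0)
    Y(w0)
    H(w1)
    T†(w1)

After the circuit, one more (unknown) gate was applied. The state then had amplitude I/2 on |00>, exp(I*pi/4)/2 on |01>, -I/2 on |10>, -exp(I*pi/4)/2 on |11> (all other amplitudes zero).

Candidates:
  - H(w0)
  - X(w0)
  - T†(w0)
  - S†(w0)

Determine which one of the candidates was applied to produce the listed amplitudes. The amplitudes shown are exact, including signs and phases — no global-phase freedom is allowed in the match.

It was H(w0) that produced the state shown.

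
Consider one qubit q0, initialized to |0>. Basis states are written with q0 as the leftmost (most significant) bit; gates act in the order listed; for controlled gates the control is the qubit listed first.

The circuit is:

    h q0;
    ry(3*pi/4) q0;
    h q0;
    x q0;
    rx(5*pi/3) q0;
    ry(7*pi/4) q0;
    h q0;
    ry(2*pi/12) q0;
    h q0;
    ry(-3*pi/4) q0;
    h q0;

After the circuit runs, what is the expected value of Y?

The observable Y averages to -sqrt(6)/4.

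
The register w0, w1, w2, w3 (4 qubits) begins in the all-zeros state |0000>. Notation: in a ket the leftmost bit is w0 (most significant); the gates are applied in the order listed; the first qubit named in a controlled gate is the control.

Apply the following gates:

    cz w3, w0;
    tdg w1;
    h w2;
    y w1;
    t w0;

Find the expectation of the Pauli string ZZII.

The expectation value of ZZII is -1.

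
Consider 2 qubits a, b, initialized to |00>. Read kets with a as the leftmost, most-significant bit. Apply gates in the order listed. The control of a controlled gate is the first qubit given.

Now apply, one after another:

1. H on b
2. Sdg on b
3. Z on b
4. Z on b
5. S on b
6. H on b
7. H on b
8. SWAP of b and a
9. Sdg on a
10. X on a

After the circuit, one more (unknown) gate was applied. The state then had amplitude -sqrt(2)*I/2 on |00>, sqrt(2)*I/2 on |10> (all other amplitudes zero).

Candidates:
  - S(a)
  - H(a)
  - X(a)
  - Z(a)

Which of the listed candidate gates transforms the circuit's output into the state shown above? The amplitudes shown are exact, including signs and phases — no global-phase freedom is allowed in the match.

It was S(a) that produced the state shown. Key observation: steps 1-6 multiply out to the identity, so the circuit reduces to the remaining gates.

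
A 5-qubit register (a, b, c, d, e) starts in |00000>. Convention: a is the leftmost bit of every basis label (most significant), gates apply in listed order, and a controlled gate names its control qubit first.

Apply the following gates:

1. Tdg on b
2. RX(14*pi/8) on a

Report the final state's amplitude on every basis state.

The final amplitudes are -sqrt(sqrt(2) + 2)/2 on |00000>, -I*sqrt(2 - sqrt(2))/2 on |10000>, and 0 on every other basis state.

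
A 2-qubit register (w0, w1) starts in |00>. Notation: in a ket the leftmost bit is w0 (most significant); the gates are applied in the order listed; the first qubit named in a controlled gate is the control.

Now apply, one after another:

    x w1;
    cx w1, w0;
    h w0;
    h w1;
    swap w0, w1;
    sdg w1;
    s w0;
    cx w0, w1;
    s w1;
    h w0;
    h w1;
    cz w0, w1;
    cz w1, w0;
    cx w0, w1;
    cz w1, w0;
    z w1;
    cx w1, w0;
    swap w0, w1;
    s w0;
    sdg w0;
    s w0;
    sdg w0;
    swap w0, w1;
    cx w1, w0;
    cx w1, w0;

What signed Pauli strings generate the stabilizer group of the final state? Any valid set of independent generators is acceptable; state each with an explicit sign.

The stabilizer group can be generated by +XI, -IX, among other valid generating sets. Key observation: steps 17-24 multiply out to the identity, so the circuit reduces to the remaining gates.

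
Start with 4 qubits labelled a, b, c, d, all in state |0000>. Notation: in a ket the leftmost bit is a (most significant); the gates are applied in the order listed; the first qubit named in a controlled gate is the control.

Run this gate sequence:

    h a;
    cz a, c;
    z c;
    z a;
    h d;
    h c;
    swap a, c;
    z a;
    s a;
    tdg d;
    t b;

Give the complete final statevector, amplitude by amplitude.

The resulting statevector has amplitude sqrt(2)/4 on |0000>, -sqrt(2)*exp(3*I*pi/4)/4 on |0001>, -sqrt(2)/4 on |0010>, sqrt(2)*exp(3*I*pi/4)/4 on |0011>, 0 on |0100>, 0 on |0101>, 0 on |0110>, 0 on |0111>, -sqrt(2)*I/4 on |1000>, -sqrt(2)*exp(I*pi/4)/4 on |1001>, sqrt(2)*I/4 on |1010>, sqrt(2)*exp(I*pi/4)/4 on |1011>, 0 on |1100>, 0 on |1101>, 0 on |1110>, 0 on |1111>.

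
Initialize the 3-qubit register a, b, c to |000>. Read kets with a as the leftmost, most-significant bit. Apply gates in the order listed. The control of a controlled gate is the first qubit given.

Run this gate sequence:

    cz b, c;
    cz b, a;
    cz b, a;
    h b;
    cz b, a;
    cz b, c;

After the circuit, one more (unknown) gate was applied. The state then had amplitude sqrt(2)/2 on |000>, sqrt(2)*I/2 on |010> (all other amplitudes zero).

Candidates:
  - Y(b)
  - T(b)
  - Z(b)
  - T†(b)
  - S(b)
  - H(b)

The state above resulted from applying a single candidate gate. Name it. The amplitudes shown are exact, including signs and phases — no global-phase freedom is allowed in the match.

The applied gate was S(b).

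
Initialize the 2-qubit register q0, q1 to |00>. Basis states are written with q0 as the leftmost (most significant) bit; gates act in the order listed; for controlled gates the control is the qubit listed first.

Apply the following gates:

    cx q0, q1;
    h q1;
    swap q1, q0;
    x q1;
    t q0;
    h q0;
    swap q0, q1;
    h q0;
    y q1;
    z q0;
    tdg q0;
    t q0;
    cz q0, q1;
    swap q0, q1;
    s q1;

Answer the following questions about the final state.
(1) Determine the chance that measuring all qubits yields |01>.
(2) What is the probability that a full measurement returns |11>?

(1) A full measurement returns |01> with probability 1/4 - sqrt(2)/8.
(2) Outcome |11> occurs with probability sqrt(2)/8 + 1/4.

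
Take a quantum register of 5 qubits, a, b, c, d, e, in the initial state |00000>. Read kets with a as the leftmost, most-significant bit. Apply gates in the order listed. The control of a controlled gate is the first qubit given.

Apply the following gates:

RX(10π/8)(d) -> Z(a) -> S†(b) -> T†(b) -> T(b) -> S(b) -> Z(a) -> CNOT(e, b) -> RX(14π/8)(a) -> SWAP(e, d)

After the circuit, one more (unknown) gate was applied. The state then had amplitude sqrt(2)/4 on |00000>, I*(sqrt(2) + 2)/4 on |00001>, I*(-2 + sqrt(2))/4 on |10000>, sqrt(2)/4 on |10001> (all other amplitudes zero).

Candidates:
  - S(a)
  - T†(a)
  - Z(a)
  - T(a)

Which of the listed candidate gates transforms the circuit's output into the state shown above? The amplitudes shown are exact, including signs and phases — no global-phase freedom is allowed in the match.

The applied gate was Z(a). Key observation: gates 2-7 undo each other exactly, leaving only the rest of the circuit to track.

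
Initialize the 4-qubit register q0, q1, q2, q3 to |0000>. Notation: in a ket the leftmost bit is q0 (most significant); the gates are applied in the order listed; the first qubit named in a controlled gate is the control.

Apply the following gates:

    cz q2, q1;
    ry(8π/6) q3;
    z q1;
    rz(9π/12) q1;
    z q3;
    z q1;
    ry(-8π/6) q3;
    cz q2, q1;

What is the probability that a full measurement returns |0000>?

Outcome |0000> occurs with probability 1/4.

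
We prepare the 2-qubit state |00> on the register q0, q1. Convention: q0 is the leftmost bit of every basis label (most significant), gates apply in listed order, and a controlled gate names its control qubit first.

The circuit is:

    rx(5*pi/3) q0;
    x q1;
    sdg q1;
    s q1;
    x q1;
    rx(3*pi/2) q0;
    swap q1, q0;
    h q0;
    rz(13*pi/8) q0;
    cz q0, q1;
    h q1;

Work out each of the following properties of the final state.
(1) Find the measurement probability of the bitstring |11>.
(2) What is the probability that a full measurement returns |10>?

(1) The probability of measuring |11> is 1/4. Key observation: the block from step 2 through step 5 cancels to the identity and can be dropped.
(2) A full measurement returns |10> with probability 1/4.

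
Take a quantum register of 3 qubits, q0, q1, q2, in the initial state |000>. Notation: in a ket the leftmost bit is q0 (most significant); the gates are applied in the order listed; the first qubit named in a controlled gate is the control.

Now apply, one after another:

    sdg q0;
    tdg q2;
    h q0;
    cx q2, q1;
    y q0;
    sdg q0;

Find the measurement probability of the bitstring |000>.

Outcome |000> occurs with probability 1/2.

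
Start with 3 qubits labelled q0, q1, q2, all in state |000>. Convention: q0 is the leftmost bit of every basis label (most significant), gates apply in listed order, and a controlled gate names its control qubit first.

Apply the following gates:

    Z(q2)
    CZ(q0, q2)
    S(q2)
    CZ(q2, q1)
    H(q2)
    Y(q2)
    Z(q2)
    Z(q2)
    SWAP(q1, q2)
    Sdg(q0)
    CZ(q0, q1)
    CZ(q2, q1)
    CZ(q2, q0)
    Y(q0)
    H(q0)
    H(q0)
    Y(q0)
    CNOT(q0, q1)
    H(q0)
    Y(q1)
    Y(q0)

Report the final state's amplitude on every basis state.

The final amplitudes are -I/2 on |000>, 0 on |001>, -I/2 on |010>, 0 on |011>, I/2 on |100>, 0 on |101>, I/2 on |110>, 0 on |111>. Key observation: steps 14-17 multiply out to the identity, so the circuit reduces to the remaining gates.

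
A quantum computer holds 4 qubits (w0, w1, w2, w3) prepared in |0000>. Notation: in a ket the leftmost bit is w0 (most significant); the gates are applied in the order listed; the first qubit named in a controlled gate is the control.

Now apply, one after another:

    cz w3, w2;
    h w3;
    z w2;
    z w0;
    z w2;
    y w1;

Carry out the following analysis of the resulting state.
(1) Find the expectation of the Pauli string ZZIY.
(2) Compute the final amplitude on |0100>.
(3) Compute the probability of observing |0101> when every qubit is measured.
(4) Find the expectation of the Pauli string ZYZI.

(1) The observable ZZIY averages to 0.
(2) |0100> carries amplitude sqrt(2)*I/2 in the final state.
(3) A full measurement returns |0101> with probability 1/2.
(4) The expectation value of ZYZI is 0.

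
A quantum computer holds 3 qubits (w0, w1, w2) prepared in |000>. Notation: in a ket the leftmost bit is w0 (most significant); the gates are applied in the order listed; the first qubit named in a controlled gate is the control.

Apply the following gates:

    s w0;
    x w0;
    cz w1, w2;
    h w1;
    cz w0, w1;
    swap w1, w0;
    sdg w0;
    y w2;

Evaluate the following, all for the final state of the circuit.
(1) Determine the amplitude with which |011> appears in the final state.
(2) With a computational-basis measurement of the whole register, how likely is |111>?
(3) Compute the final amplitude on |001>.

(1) The final state's coefficient on |011> equals sqrt(2)*I/2.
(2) A full measurement returns |111> with probability 1/2.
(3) The amplitude on |001> is 0.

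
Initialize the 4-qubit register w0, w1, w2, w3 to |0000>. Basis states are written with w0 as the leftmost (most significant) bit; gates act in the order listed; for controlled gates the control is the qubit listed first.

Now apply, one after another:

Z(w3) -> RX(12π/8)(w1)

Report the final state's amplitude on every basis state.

After the circuit, the state carries amplitude -sqrt(2)/2 on |0000>, -sqrt(2)*I/2 on |0100>, and 0 on every other basis state.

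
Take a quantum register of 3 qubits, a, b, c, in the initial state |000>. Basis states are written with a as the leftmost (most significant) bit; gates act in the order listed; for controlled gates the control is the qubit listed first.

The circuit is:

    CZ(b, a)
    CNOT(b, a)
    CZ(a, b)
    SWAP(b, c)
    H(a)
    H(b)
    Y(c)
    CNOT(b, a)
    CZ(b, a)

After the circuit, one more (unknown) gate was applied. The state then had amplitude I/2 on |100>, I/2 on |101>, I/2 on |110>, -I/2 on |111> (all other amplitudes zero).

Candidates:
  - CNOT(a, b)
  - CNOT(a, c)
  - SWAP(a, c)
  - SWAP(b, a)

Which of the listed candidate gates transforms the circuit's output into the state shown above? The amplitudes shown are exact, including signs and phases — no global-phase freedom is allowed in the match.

It was SWAP(a, c) that produced the state shown.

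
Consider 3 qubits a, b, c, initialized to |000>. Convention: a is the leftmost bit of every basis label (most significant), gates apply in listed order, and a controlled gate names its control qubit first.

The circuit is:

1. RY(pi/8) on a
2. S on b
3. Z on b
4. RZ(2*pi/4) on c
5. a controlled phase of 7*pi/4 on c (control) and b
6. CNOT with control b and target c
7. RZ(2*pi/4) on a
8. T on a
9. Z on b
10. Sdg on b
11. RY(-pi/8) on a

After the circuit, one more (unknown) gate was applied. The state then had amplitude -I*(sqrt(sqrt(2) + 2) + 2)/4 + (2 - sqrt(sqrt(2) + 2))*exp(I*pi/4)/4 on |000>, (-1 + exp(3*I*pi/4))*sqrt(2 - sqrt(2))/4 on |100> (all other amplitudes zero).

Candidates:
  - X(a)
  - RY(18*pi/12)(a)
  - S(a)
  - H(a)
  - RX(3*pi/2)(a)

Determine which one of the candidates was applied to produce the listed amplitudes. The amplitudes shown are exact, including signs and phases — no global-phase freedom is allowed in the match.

It was S(a) that produced the state shown.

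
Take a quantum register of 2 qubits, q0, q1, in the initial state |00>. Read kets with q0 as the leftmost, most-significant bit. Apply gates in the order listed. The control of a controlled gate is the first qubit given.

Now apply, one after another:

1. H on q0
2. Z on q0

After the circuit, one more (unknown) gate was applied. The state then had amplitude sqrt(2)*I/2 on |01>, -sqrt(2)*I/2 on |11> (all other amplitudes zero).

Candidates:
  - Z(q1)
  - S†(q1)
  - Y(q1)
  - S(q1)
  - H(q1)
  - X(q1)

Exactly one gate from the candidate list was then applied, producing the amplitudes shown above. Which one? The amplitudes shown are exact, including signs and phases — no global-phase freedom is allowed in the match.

The applied gate was Y(q1).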